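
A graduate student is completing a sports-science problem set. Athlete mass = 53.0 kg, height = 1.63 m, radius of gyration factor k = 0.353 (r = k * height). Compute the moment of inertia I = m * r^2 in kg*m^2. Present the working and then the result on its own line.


r = k * height = 0.353 * 1.63 = 0.57539 m
r^2 = 0.57539^2 = 0.331074
I = 53.0 * 0.331074 = 17.547 kg*m^2

17.547 kg*m^2


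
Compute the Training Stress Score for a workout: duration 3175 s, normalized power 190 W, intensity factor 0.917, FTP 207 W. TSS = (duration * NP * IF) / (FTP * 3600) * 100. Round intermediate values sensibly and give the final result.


Product = 3175 * 190 * 0.917 = 553180.25
Base = 207 * 3600 = 745200
TSS = 553180.25 / 745200 * 100 = 74.23

74.23 TSS


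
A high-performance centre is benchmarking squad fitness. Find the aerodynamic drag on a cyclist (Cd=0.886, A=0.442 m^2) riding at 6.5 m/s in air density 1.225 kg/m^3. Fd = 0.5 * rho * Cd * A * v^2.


Fd = 0.5 * 1.225 * 0.886 * 0.442 * 6.5^2
= 0.5 * 1.225 * 0.886 * 0.442 * 42.25
= 10.134 N

10.134 N


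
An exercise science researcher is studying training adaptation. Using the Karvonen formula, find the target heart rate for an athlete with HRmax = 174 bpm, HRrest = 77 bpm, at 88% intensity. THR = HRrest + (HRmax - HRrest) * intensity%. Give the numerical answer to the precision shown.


HRR = 174 - 77 = 97
THR = 77 + 97 * 0.88
= 77 + 85.36
= 162.36 bpm

162.36 bpm


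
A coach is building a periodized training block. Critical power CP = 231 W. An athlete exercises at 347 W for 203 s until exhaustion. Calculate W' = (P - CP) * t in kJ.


P - CP = 347 - 231 = 116 W
W' = 116 * 203 = 23548 J
= 23548 / 1000 = 23.548 kJ

23.548 kJ


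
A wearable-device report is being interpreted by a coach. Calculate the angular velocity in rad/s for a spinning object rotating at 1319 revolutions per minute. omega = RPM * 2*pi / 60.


omega = RPM * 2*pi / 60
= 1319 * 6.28318531 / 60
= 138.125 rad/s

138.125 rad/s


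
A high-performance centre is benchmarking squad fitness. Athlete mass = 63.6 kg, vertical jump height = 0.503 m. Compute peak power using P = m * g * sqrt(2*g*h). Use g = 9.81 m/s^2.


sqrt(2 * 9.81 * 0.503) = sqrt(9.86886) = 3.141474 m/s
P = 63.6 * 9.81 * 3.141474
= 1960.02 W

1960.02 W


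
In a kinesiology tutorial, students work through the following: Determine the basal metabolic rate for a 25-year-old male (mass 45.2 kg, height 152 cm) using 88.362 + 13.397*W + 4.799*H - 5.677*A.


BMR = 88.362 + 13.397*45.2 + 4.799*152 - 5.677*25
= 1281.43 kcal/day

1281.43 kcal/day


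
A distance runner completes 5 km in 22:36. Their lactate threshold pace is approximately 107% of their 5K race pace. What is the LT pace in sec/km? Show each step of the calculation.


Convert to seconds: 22 min 36 s = 1356 s
Pace per km = 1356 / 5 = 271.2 s/km
LT pace = 271.2 * 1.07 = 290.18 s/km

290.18 s/km


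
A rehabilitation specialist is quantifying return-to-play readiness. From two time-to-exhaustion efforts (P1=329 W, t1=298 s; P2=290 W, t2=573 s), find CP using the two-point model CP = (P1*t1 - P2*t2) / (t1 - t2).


Work in trial 1 = 98042 J
Work in trial 2 = 166170 J
Delta work = -68128 J
Delta time = -275 s
CP = -68128 / -275 = 247.74 W

247.74 W


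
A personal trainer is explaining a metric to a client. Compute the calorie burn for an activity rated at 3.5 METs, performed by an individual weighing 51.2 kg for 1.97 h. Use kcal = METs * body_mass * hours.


Product of METs and mass = 3.5 * 51.2 = 179.2
Total kcal = 179.2 * 1.97 = 353.02 kcal

353.02 kcal


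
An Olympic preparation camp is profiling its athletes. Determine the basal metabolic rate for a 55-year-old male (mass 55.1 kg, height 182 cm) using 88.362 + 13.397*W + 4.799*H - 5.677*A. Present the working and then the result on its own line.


BMR = 88.362 + 13.397*55.1 + 4.799*182 - 5.677*55
= 1387.72 kcal/day

1387.72 kcal/day


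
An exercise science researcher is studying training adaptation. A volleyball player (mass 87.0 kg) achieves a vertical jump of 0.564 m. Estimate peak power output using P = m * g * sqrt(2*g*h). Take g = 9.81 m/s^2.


2 * g * h = 2 * 9.81 * 0.564 = 11.06568
sqrt(11.06568) = 3.326512 m/s
P = 87.0 * 9.81 * 3.326512 = 2839.08 W

2839.08 W


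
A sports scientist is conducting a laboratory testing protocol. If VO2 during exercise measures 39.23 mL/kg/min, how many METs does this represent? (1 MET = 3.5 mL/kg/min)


METs = VO2 / 3.5 = 39.23 / 3.5 = 11.21

11.21 METs


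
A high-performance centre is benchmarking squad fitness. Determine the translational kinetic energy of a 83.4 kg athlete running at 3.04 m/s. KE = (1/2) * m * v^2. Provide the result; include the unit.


KE = 0.5 * m * v^2
= 0.5 * 83.4 * 3.04^2
= 0.5 * 83.4 * 9.2416
= 385.37 J

385.37 J


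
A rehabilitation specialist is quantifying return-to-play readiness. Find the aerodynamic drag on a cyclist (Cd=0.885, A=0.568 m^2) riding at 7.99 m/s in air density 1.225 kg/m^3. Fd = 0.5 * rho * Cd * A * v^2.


Fd = 0.5 * 1.225 * 0.885 * 0.568 * 7.99^2
= 0.5 * 1.225 * 0.885 * 0.568 * 63.8401
= 19.656 N

19.656 N


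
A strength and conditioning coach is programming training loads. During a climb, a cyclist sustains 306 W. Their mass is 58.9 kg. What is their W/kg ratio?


Power-to-weight = 306 W / 58.9 kg
= 5.195 W/kg

5.195 W/kg


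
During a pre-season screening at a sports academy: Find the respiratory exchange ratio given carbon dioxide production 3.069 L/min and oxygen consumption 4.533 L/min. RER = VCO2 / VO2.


VCO2 = 3.069 L/min
VO2 = 4.533 L/min
RER = 3.069 / 4.533 = 0.677

0.677


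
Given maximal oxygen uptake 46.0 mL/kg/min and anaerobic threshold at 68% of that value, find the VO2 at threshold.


Percentage as decimal = 0.68
VO2 at AT = 46.0 * 0.68 = 31.28 mL/kg/min

31.28 mL/kg/min


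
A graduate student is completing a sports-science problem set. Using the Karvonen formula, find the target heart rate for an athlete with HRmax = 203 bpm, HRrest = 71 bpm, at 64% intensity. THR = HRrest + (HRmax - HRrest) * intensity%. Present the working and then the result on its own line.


HRR = 203 - 71 = 132
THR = 71 + 132 * 0.64
= 71 + 84.48
= 155.48 bpm

155.48 bpm


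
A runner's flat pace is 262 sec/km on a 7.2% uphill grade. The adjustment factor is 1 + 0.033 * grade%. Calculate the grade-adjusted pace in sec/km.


Factor = 1 + 0.033 * 7.2 = 1.2376
Adjusted pace = 262 * 1.2376
= 324.25 sec/km

324.25 s/km


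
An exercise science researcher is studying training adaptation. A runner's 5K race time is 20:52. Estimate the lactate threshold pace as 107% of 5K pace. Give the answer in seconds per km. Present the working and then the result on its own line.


Total race time = 20*60 + 52 = 1252 seconds
5K pace = 1252 / 5 = 250.4 sec/km
LT pace = 250.4 * 1.07 = 267.93 sec/km

267.93 s/km


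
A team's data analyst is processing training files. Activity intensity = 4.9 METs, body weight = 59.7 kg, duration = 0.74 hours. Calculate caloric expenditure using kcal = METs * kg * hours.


kcal = 4.9 * 59.7 * 0.74
= 292.53 * 0.74
= 216.47 kcal

216.47 kcal


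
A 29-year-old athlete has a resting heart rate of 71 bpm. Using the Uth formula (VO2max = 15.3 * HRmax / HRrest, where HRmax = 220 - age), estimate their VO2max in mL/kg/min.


HRmax = 220 - 29 = 191 bpm
Ratio = HRmax / HRrest = 191 / 71 = 2.6901
VO2max = 15.3 * 2.6901 = 41.16 mL/kg/min

41.16 mL/kg/min


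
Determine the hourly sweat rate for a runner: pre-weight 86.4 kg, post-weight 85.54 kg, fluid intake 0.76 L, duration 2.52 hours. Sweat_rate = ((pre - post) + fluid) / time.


Mass lost = 86.4 - 85.54 = 0.86 kg
Add fluid consumed: 0.86 + 0.76 = 1.62 L total sweat
Sweat rate = 1.62 / 2.52 = 0.643 L/h

0.643 L/h


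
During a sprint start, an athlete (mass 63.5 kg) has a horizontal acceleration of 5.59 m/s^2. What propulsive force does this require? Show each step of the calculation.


Propulsive force = mass * acceleration
= 63.5 kg * 5.59 m/s^2
= 354.97 N

354.97 N


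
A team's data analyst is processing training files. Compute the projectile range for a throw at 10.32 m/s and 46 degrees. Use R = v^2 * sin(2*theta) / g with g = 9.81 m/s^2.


Two times the angle = 92 degrees
sin(92) = 0.999391
R = 106.5024 * 0.999391 / 9.81 = 10.85 m

10.85 m


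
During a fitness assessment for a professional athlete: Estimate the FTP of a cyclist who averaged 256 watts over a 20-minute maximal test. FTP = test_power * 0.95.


FTP = 256 * 0.95 = 243.2 W

243.2 W


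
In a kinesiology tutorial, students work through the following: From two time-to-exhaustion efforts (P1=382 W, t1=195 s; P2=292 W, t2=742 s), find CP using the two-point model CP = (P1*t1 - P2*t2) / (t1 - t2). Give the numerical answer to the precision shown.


Work in trial 1 = 74490 J
Work in trial 2 = 216664 J
Delta work = -142174 J
Delta time = -547 s
CP = -142174 / -547 = 259.92 W

259.92 W


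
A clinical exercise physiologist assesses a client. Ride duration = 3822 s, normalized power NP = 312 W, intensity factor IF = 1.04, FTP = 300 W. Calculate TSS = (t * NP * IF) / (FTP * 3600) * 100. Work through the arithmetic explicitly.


Numerator = 3822 * 312 * 1.04 = 1240162.56
Denominator = 300 * 3600 = 1080000
TSS = 1240162.56 / 1080000 * 100
= 114.83

114.83 TSS


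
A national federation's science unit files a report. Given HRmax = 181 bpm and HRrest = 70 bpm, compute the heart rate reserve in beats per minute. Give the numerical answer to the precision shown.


Heart rate reserve = maximum HR minus resting HR
HRR = 181 - 70 = 111 bpm

111 bpm


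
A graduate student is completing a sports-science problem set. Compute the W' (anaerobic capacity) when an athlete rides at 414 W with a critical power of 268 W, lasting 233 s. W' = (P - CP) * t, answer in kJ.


Above-CP power = 146 W
Duration = 233 s
W' = 146 * 233 = 34018 J
Convert: 34018 / 1000 = 34.018 kJ

34.018 kJ


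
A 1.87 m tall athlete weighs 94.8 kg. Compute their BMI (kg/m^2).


height^2 = 3.4969 m^2
BMI = 94.8 / 3.4969 = 27.11 kg/m^2

27.11 kg/m^2


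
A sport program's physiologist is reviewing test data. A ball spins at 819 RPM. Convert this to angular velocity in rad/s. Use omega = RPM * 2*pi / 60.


omega = 819 * 2 * pi / 60
= 819 * 6.28318531 / 60
= 5145.929 / 60
= 85.765 rad/s

85.765 rad/s


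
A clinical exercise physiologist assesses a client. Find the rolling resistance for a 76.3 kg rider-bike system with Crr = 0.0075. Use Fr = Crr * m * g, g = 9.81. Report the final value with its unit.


m * g = 76.3 * 9.81 = 748.503 N
Fr = 0.0075 * 748.503 = 5.614 N

5.614 N


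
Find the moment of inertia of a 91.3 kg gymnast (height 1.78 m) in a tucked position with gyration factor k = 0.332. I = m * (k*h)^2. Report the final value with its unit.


Radius of gyration = 0.332 * 1.78 = 0.59096 m
I = 91.3 * 0.59096^2
= 91.3 * 0.349234
= 31.885 kg*m^2

31.885 kg*m^2


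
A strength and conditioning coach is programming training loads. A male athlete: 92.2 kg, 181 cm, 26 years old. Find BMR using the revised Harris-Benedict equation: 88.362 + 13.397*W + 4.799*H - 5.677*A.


Intercept = 88.362
Weight contribution = 13.397 * 92.2 = 1235.2034
Height contribution = 4.799 * 181 = 868.619
Age contribution = 5.677 * 26 = 147.602
BMR = 88.362 + 1235.2034 + 868.619 - 147.602
= 2044.58 kcal/day

2044.58 kcal/day


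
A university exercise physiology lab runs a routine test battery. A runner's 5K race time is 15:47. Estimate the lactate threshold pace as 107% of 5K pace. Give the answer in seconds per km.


Total race time = 15*60 + 47 = 947 seconds
5K pace = 947 / 5 = 189.4 sec/km
LT pace = 189.4 * 1.07 = 202.66 sec/km

202.66 s/km


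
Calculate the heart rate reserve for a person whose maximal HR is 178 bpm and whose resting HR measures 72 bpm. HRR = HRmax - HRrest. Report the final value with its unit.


HRmax = 178 bpm
HRrest = 72 bpm
HRR = 178 - 72 = 106 bpm

106 bpm


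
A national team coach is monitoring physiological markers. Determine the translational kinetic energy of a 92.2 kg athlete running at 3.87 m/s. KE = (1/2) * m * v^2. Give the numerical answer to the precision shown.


KE = 0.5 * m * v^2
= 0.5 * 92.2 * 3.87^2
= 0.5 * 92.2 * 14.9769
= 690.44 J

690.44 J


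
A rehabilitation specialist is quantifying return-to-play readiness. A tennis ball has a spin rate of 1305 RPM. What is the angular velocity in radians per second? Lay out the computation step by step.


Convert RPM to rad/s: multiply by 2*pi and divide by 60
omega = 1305 * 2 * pi / 60
= 136.659 rad/s

136.659 rad/s


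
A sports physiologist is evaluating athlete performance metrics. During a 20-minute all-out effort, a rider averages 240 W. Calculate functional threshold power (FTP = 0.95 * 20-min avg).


FTP = 0.95 * 240
= 228.0 W

228.0 W


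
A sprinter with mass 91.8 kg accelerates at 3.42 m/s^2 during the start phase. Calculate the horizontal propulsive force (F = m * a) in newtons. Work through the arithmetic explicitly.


F = m * a
= 91.8 * 3.42
= 313.96 N

313.96 N


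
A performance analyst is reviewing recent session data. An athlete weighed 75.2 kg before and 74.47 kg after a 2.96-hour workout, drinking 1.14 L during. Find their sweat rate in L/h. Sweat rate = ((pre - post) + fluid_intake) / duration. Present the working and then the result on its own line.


Body mass change = 0.73 kg
Total sweat loss = 0.73 + 1.14 = 1.87 L
Rate = 1.87 / 2.96 = 0.632 L/h

0.632 L/h


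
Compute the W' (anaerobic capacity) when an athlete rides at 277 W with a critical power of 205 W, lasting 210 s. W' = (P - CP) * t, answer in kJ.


Above-CP power = 72 W
Duration = 210 s
W' = 72 * 210 = 15120 J
Convert: 15120 / 1000 = 15.12 kJ

15.12 kJ


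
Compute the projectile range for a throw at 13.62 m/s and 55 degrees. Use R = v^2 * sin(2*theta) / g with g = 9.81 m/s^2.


Two times the angle = 110 degrees
sin(110) = 0.939693
R = 185.5044 * 0.939693 / 9.81 = 17.769 m

17.769 m


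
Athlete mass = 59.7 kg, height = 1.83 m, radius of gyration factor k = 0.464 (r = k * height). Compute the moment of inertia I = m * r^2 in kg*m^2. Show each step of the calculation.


r = k * height = 0.464 * 1.83 = 0.84912 m
r^2 = 0.84912^2 = 0.721005
I = 59.7 * 0.721005 = 43.044 kg*m^2

43.044 kg*m^2


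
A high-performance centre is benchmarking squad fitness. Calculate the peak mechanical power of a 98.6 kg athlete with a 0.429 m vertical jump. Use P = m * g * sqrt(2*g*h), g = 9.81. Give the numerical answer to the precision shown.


First, sqrt(2gh) = sqrt(2 * 9.81 * 0.429)
= sqrt(8.41698) = 2.901203 m/s
Power = 98.6 * 9.81 * 2.901203 = 2806.24 W

2806.24 W


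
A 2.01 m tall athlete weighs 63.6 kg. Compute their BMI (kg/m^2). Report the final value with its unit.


height^2 = 4.0401 m^2
BMI = 63.6 / 4.0401 = 15.74 kg/m^2

15.74 kg/m^2


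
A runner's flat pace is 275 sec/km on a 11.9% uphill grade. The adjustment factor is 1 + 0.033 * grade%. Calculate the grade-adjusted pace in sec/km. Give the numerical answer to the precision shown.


Factor = 1 + 0.033 * 11.9 = 1.3927
Adjusted pace = 275 * 1.3927
= 382.99 sec/km

382.99 s/km


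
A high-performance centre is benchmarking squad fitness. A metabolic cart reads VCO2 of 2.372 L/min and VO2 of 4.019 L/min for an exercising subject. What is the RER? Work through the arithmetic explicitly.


RER = VCO2 / VO2 = 2.372 / 4.019 = 0.5902

0.5902


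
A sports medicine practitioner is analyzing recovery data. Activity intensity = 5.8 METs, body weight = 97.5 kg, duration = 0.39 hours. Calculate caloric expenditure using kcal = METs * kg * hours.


kcal = 5.8 * 97.5 * 0.39
= 565.5 * 0.39
= 220.55 kcal

220.55 kcal


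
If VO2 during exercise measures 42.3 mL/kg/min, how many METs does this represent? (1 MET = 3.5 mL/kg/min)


METs = VO2 / 3.5 = 42.3 / 3.5 = 12.09

12.09 METs


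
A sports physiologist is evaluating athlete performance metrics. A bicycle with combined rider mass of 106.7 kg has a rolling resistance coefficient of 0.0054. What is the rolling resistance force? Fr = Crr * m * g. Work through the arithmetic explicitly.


Fr = 0.0054 * 106.7 * 9.81
= 0.57618 * 9.81
= 5.652 N

5.652 N


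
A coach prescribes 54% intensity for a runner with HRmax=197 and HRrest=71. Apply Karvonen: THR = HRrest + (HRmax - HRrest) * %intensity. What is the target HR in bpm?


Heart rate reserve = 197 - 71 = 126
Intensity fraction = 54 / 100 = 0.54
THR = 71 + 126 * 0.54 = 139.04 bpm

139.04 bpm


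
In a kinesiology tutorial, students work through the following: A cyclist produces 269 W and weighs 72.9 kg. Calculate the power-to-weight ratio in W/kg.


P/W = power / mass
= 269 / 72.9
= 3.69 W/kg

3.69 W/kg


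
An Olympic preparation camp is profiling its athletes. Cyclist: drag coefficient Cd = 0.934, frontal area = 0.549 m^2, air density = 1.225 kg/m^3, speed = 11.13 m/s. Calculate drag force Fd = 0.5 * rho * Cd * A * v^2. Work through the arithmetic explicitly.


v^2 = 11.13^2 = 123.8769
Fd = 0.5 * 1.225 * 0.934 * 0.549 * 123.8769
= 38.906 N

38.906 N


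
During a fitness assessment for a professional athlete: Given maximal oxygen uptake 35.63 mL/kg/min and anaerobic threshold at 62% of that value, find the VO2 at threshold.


Percentage as decimal = 0.62
VO2 at AT = 35.63 * 0.62 = 22.09 mL/kg/min

22.09 mL/kg/min


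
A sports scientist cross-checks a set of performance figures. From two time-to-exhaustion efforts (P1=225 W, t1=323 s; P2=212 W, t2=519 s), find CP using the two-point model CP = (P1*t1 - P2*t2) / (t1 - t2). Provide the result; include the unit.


Work in trial 1 = 72675 J
Work in trial 2 = 110028 J
Delta work = -37353 J
Delta time = -196 s
CP = -37353 / -196 = 190.58 W

190.58 W


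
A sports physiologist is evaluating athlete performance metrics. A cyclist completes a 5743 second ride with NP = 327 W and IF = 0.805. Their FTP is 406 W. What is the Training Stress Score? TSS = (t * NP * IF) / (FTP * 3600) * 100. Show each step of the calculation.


t * NP * IF = 5743 * 327 * 0.805 = 1511758.605
FTP * 3600 = 1461600
TSS = (1511758.605 / 1461600) * 100 = 103.43

103.43 TSS


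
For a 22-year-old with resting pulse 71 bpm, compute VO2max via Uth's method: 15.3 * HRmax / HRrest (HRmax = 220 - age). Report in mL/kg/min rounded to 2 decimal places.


Step 1: HRmax = 220 - 22 = 198 bpm
Step 2: Ratio = 198 / 71 = 2.7887
Step 3: VO2max = 15.3 * 2.7887 = 42.67 mL/kg/min

42.67 mL/kg/min


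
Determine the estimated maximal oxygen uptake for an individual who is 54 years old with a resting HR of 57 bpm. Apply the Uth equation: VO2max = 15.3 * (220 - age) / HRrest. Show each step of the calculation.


HRmax = 220 - 54 = 166
VO2max = 15.3 * (166 / 57)
= 15.3 * 2.9123
= 44.56 mL/kg/min

44.56 mL/kg/min


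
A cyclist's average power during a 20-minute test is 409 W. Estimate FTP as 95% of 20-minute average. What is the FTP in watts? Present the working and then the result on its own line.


FTP = 20-min power * 0.95
= 409 * 0.95
= 388.55 W

388.55 W


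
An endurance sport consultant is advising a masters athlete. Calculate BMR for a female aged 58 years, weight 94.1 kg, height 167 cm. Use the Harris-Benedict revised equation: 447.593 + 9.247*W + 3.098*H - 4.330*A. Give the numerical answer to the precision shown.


Substituting values:
W term = 9.247 * 94.1 = 870.1427
H term = 3.098 * 167 = 517.366
A term = 4.330 * 58 = 251.14
BMR = 1583.96 kcal/day

1583.96 kcal/day


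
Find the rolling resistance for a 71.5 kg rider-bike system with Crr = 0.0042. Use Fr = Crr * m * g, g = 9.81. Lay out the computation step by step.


m * g = 71.5 * 9.81 = 701.415 N
Fr = 0.0042 * 701.415 = 2.946 N

2.946 N


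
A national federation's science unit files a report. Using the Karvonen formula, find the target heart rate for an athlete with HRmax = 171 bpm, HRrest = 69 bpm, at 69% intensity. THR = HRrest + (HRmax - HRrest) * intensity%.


HRR = 171 - 69 = 102
THR = 69 + 102 * 0.69
= 69 + 70.38
= 139.38 bpm

139.38 bpm


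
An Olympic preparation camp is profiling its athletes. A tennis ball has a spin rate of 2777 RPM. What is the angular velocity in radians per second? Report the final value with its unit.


Convert RPM to rad/s: multiply by 2*pi and divide by 60
omega = 2777 * 2 * pi / 60
= 290.807 rad/s

290.807 rad/s


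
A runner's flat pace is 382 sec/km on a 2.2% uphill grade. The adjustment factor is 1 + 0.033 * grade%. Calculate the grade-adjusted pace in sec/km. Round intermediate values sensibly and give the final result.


Factor = 1 + 0.033 * 2.2 = 1.0726
Adjusted pace = 382 * 1.0726
= 409.73 sec/km

409.73 s/km


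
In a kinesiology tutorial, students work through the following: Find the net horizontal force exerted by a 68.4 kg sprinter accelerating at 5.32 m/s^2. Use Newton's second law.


Newton's second law: F = m * a
F = 68.4 * 5.32 = 363.89 N

363.89 N


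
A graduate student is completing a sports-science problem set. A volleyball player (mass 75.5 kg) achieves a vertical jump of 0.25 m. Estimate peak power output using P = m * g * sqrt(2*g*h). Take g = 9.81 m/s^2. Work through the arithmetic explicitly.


2 * g * h = 2 * 9.81 * 0.25 = 4.905
sqrt(4.905) = 2.214723 m/s
P = 75.5 * 9.81 * 2.214723 = 1640.35 W

1640.35 W


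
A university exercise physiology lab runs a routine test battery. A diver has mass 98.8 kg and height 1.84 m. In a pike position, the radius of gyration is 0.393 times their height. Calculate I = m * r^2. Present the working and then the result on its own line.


r = 0.393 * 1.84 = 0.72312 m
I = m * r^2 = 98.8 * 0.522903 = 51.663 kg*m^2

51.663 kg*m^2


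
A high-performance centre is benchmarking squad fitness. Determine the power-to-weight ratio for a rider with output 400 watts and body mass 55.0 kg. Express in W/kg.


P/W = 400 / 55.0 = 7.273 W/kg

7.273 W/kg


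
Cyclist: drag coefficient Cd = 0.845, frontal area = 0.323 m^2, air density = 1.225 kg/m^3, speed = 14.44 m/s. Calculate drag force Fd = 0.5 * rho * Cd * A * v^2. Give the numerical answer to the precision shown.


v^2 = 14.44^2 = 208.5136
Fd = 0.5 * 1.225 * 0.845 * 0.323 * 208.5136
= 34.858 N

34.858 N


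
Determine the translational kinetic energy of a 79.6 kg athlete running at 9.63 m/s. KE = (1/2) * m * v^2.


KE = 0.5 * m * v^2
= 0.5 * 79.6 * 9.63^2
= 0.5 * 79.6 * 92.7369
= 3690.93 J

3690.93 J


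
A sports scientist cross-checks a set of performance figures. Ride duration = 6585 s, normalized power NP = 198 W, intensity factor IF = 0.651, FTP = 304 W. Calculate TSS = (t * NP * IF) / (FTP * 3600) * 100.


Numerator = 6585 * 198 * 0.651 = 848793.33
Denominator = 304 * 3600 = 1094400
TSS = 848793.33 / 1094400 * 100
= 77.56

77.56 TSS


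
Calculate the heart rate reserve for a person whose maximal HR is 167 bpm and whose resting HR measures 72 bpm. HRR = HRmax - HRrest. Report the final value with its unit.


HRmax = 167 bpm
HRrest = 72 bpm
HRR = 167 - 72 = 95 bpm

95 bpm


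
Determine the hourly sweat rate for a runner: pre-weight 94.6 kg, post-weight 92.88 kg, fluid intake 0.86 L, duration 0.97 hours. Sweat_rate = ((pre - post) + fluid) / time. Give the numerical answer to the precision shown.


Mass lost = 94.6 - 92.88 = 1.72 kg
Add fluid consumed: 1.72 + 0.86 = 2.58 L total sweat
Sweat rate = 2.58 / 0.97 = 2.66 L/h

2.66 L/h


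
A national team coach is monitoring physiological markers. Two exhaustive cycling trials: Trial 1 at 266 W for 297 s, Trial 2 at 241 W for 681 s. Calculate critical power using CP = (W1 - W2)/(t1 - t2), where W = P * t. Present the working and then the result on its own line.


W1 = 266 * 297 = 79002 J
W2 = 241 * 681 = 164121 J
CP = (79002 - 164121) / (297 - 681)
= -85119 / -384
= 221.66 W

221.66 W


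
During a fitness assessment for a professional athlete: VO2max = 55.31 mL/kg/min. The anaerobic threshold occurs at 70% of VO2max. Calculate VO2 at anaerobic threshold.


AT fraction = 70 / 100 = 0.7
AT VO2 = 55.31 * 0.7
= 38.72 mL/kg/min

38.72 mL/kg/min


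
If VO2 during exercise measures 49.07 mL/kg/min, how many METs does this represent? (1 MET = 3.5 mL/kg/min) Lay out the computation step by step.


METs = VO2 / 3.5 = 49.07 / 3.5 = 14.02

14.02 METs


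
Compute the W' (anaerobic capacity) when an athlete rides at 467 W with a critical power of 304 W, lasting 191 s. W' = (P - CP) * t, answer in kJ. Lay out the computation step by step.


Above-CP power = 163 W
Duration = 191 s
W' = 163 * 191 = 31133 J
Convert: 31133 / 1000 = 31.133 kJ

31.133 kJ


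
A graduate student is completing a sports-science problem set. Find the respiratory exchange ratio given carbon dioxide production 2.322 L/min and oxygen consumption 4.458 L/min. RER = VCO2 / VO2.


VCO2 = 2.322 L/min
VO2 = 4.458 L/min
RER = 2.322 / 4.458 = 0.5209

0.5209


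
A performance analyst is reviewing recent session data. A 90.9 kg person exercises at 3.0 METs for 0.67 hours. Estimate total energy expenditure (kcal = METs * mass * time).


Energy = METs * mass(kg) * time(h)
= 3.0 * 90.9 * 0.67
= 182.71 kcal

182.71 kcal


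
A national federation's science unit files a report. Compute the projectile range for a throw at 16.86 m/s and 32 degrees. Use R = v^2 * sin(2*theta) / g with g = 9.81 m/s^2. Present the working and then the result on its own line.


Two times the angle = 64 degrees
sin(64) = 0.898794
R = 284.2596 * 0.898794 / 9.81 = 26.044 m

26.044 m


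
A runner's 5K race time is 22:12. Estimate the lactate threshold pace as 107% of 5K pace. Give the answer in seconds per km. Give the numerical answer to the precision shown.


Total race time = 22*60 + 12 = 1332 seconds
5K pace = 1332 / 5 = 266.4 sec/km
LT pace = 266.4 * 1.07 = 285.05 sec/km

285.05 s/km


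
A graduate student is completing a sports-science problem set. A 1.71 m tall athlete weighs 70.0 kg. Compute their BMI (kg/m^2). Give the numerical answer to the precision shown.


height^2 = 2.9241 m^2
BMI = 70.0 / 2.9241 = 23.94 kg/m^2

23.94 kg/m^2


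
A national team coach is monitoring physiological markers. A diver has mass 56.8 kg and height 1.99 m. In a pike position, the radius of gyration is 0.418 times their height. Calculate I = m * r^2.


r = 0.418 * 1.99 = 0.83182 m
I = m * r^2 = 56.8 * 0.691925 = 39.301 kg*m^2

39.301 kg*m^2


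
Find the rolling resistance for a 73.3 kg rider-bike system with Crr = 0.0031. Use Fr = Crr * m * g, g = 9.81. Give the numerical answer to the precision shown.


m * g = 73.3 * 9.81 = 719.073 N
Fr = 0.0031 * 719.073 = 2.229 N

2.229 N


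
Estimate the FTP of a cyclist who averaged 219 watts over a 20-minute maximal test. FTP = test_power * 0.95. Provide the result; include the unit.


FTP = 219 * 0.95 = 208.05 W

208.05 W


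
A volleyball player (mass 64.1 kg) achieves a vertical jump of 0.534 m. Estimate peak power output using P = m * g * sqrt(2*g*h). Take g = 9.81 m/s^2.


2 * g * h = 2 * 9.81 * 0.534 = 10.47708
sqrt(10.47708) = 3.236832 m/s
P = 64.1 * 9.81 * 3.236832 = 2035.39 W

2035.39 W


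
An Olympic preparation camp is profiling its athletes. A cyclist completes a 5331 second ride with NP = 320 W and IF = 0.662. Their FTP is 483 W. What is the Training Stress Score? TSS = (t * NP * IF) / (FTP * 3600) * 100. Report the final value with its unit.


t * NP * IF = 5331 * 320 * 0.662 = 1129319.04
FTP * 3600 = 1738800
TSS = (1129319.04 / 1738800) * 100 = 64.95

64.95 TSS


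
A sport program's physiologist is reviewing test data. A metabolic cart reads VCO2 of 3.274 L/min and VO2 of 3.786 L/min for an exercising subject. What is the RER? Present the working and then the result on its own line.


RER = VCO2 / VO2 = 3.274 / 3.786 = 0.8648

0.8648


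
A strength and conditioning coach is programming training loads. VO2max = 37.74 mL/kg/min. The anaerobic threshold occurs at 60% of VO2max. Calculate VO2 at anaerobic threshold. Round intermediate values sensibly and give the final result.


AT fraction = 60 / 100 = 0.6
AT VO2 = 37.74 * 0.6
= 22.64 mL/kg/min

22.64 mL/kg/min


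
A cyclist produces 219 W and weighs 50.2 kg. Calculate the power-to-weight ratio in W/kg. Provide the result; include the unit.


P/W = power / mass
= 219 / 50.2
= 4.363 W/kg

4.363 W/kg


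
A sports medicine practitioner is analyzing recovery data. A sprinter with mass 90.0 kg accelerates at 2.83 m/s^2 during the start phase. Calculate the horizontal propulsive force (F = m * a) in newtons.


F = m * a
= 90.0 * 2.83
= 254.7 N

254.7 N


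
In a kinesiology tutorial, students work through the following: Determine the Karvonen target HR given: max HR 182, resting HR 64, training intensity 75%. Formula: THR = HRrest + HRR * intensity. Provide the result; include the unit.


HRR = HRmax - HRrest = 182 - 64 = 118
THR = 64 + 118 * 0.75
= 152.5 bpm

152.5 bpm


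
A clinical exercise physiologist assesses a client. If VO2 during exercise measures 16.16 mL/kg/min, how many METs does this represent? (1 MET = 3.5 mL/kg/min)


METs = VO2 / 3.5 = 16.16 / 3.5 = 4.62

4.62 METs


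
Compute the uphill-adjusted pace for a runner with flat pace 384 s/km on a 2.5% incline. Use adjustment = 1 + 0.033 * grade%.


Adjustment factor = 1 + 0.033 * 2.5 = 1.0825
Grade-adjusted pace = 384 * 1.0825 = 415.68 s/km

415.68 s/km


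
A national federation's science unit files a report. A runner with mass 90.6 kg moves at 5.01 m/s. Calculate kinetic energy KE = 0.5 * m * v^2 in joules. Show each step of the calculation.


v^2 = 5.01^2 = 25.1001
KE = 0.5 * 90.6 * 25.1001
= 1137.03 J

1137.03 J


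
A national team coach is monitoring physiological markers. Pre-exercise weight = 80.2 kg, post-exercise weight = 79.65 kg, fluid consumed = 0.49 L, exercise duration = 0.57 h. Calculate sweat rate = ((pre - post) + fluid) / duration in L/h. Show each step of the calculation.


Weight loss = 80.2 - 79.65 = 0.55 kg (approx L)
Total sweat = 0.55 + 0.49 = 1.04 L
Sweat rate = 1.04 / 0.57 = 1.825 L/h

1.825 L/h


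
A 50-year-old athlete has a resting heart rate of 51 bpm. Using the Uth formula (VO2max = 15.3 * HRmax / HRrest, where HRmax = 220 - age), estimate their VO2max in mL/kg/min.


HRmax = 220 - 50 = 170 bpm
Ratio = HRmax / HRrest = 170 / 51 = 3.3333
VO2max = 15.3 * 3.3333 = 51.0 mL/kg/min

51.0 mL/kg/min


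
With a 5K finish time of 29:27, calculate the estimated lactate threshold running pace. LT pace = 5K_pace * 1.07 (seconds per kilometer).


Race duration = 1767 s for 5 km
Average pace = 1767 / 5 = 353.4 s/km
LT pace = 353.4 * 1.07
= 378.14 s/km

378.14 s/km


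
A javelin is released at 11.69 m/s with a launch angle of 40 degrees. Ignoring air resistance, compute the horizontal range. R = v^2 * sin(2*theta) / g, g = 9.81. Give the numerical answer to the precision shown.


Launch speed squared = 136.6561
sin(2 * 40 deg) = 0.984808
Range = 136.6561 * 0.984808 / 9.81
= 13.719 m

13.719 m


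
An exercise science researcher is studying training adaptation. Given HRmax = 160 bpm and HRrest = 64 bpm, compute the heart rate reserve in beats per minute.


Heart rate reserve = maximum HR minus resting HR
HRR = 160 - 64 = 96 bpm

96 bpm


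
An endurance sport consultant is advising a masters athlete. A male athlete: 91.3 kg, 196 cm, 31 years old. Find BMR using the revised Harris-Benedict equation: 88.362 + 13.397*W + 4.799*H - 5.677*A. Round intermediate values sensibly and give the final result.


Intercept = 88.362
Weight contribution = 13.397 * 91.3 = 1223.1461
Height contribution = 4.799 * 196 = 940.604
Age contribution = 5.677 * 31 = 175.987
BMR = 88.362 + 1223.1461 + 940.604 - 175.987
= 2076.13 kcal/day

2076.13 kcal/day


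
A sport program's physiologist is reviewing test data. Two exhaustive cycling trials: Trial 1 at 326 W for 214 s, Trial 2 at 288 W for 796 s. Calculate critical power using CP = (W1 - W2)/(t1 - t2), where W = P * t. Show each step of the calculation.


W1 = 326 * 214 = 69764 J
W2 = 288 * 796 = 229248 J
CP = (69764 - 229248) / (214 - 796)
= -159484 / -582
= 274.03 W

274.03 W


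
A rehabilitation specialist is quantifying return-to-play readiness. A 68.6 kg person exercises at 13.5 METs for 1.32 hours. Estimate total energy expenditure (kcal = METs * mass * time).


Energy = METs * mass(kg) * time(h)
= 13.5 * 68.6 * 1.32
= 1222.45 kcal

1222.45 kcal


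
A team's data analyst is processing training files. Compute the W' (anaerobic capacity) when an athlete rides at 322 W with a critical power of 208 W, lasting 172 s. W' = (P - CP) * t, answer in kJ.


Above-CP power = 114 W
Duration = 172 s
W' = 114 * 172 = 19608 J
Convert: 19608 / 1000 = 19.608 kJ

19.608 kJ


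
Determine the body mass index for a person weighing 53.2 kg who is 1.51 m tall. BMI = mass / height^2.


BMI = mass / height^2
= 53.2 / 1.51^2
= 53.2 / 2.2801
= 23.33 kg/m^2

23.33 kg/m^2


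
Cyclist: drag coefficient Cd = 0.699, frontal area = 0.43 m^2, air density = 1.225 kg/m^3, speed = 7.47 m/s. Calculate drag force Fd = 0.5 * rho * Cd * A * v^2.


v^2 = 7.47^2 = 55.8009
Fd = 0.5 * 1.225 * 0.699 * 0.43 * 55.8009
= 10.273 N

10.273 N


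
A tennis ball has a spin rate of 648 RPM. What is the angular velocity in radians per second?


Convert RPM to rad/s: multiply by 2*pi and divide by 60
omega = 648 * 2 * pi / 60
= 67.858 rad/s

67.858 rad/s


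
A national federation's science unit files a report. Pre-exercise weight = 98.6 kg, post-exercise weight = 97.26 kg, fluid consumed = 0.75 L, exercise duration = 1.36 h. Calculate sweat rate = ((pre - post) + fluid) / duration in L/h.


Weight loss = 98.6 - 97.26 = 1.34 kg (approx L)
Total sweat = 1.34 + 0.75 = 2.09 L
Sweat rate = 2.09 / 1.36 = 1.537 L/h

1.537 L/h


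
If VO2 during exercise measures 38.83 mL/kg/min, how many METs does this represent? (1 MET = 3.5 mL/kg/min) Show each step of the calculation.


METs = VO2 / 3.5 = 38.83 / 3.5 = 11.09

11.09 METs


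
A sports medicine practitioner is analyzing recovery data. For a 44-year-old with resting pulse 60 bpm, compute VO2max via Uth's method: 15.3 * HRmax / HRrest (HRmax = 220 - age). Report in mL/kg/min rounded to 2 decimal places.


Step 1: HRmax = 220 - 44 = 176 bpm
Step 2: Ratio = 176 / 60 = 2.9333
Step 3: VO2max = 15.3 * 2.9333 = 44.88 mL/kg/min

44.88 mL/kg/min


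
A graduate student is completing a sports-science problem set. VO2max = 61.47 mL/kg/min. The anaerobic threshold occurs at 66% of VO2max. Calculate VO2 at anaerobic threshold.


AT fraction = 66 / 100 = 0.66
AT VO2 = 61.47 * 0.66
= 40.57 mL/kg/min

40.57 mL/kg/min


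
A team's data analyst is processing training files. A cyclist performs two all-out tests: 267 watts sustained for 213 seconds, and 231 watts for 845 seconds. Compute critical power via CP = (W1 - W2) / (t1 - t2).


W1 = P1 * t1 = 267 * 213 = 56871 J
W2 = P2 * t2 = 231 * 845 = 195195 J
CP = (56871 - 195195) / (213 - 845)
= 218.87 W

218.87 W


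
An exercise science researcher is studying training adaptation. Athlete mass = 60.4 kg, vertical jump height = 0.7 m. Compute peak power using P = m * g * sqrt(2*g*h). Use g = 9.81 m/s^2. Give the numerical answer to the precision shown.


sqrt(2 * 9.81 * 0.7) = sqrt(13.734) = 3.705941 m/s
P = 60.4 * 9.81 * 3.705941
= 2195.86 W

2195.86 W


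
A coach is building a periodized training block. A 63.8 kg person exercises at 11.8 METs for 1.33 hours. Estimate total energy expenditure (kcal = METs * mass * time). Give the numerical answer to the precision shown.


Energy = METs * mass(kg) * time(h)
= 11.8 * 63.8 * 1.33
= 1001.28 kcal

1001.28 kcal


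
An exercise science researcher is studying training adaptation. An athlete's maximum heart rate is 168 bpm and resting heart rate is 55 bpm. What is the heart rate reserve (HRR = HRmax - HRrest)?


HRR = HRmax - HRrest
= 168 - 55
= 113 bpm

113 bpm


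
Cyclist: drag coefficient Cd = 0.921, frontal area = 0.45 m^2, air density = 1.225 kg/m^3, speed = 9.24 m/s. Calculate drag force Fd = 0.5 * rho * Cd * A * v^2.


v^2 = 9.24^2 = 85.3776
Fd = 0.5 * 1.225 * 0.921 * 0.45 * 85.3776
= 21.673 N

21.673 N


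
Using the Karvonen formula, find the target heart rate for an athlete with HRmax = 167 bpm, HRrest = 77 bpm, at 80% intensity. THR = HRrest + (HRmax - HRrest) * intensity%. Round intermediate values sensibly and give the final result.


HRR = 167 - 77 = 90
THR = 77 + 90 * 0.8
= 77 + 72.0
= 149.0 bpm

149.0 bpm


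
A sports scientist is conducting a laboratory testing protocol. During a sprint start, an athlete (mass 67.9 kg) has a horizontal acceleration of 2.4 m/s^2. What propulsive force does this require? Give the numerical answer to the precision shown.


Propulsive force = mass * acceleration
= 67.9 kg * 2.4 m/s^2
= 162.96 N

162.96 N


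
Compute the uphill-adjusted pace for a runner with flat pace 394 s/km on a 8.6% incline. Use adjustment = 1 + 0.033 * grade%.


Adjustment factor = 1 + 0.033 * 8.6 = 1.2838
Grade-adjusted pace = 394 * 1.2838 = 505.82 s/km

505.82 s/km


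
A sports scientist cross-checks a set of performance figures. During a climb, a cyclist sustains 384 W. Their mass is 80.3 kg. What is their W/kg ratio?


Power-to-weight = 384 W / 80.3 kg
= 4.782 W/kg

4.782 W/kg


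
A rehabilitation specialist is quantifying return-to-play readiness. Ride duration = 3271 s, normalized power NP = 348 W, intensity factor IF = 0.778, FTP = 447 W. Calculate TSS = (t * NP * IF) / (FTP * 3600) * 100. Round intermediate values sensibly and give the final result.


Numerator = 3271 * 348 * 0.778 = 885603.624
Denominator = 447 * 3600 = 1609200
TSS = 885603.624 / 1609200 * 100
= 55.03

55.03 TSS


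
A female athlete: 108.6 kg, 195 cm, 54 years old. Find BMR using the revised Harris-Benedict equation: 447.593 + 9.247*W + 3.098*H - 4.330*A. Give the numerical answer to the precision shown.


Intercept = 447.593
Weight contribution = 9.247 * 108.6 = 1004.2242
Height contribution = 3.098 * 195 = 604.11
Age contribution = 4.33 * 54 = 233.82
BMR = 447.593 + 1004.2242 + 604.11 - 233.82
= 1822.11 kcal/day

1822.11 kcal/day


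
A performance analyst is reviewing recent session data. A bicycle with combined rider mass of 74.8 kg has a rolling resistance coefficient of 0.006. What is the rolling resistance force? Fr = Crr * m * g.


Fr = 0.006 * 74.8 * 9.81
= 0.4488 * 9.81
= 4.403 N

4.403 N


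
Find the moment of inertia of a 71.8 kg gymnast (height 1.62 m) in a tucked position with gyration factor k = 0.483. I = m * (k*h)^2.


Radius of gyration = 0.483 * 1.62 = 0.78246 m
I = 71.8 * 0.78246^2
= 71.8 * 0.612244
= 43.959 kg*m^2

43.959 kg*m^2


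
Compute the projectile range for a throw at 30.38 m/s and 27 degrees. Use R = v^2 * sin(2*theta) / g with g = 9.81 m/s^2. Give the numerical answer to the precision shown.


Two times the angle = 54 degrees
sin(54) = 0.809017
R = 922.9444 * 0.809017 / 9.81 = 76.114 m

76.114 m


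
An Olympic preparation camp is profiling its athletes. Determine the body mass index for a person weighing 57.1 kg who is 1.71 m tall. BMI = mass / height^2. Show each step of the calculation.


BMI = mass / height^2
= 57.1 / 1.71^2
= 57.1 / 2.9241
= 19.53 kg/m^2

19.53 kg/m^2


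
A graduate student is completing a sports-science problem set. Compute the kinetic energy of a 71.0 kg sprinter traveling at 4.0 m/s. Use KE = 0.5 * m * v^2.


Velocity squared = 16.0
KE = 0.5 * 71.0 * 16.0 = 568.0 J

568.0 J


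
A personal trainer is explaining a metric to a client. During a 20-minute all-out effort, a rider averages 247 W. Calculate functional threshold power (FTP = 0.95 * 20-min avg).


FTP = 0.95 * 247
= 234.65 W

234.65 W


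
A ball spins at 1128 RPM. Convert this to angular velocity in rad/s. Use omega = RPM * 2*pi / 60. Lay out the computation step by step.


omega = 1128 * 2 * pi / 60
= 1128 * 6.28318531 / 60
= 7087.433 / 60
= 118.124 rad/s

118.124 rad/s
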